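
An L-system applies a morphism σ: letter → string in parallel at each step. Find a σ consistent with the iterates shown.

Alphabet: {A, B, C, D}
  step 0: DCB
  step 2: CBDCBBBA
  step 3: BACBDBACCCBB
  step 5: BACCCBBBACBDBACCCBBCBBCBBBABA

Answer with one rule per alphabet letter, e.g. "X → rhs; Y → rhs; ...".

  step 2 ⇒ step 3: CBDCBBBA ⇒ BA·C·BD·BA·C·C·C·BB
    A ↦ BB
    B ↦ C
    C ↦ BA
    D ↦ BD

A->BB, B->C, C->BA, D->BD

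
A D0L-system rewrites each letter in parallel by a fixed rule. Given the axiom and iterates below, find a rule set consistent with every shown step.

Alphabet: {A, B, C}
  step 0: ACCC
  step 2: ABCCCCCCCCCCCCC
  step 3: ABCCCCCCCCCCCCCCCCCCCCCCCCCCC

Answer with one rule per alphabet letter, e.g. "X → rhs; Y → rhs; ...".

  step 2 ⇒ step 3: ABCCCCCCCCCCCCC ⇒ AB·C·CC·CC·CC·CC·CC·CC·CC·CC·CC·CC·CC·CC·CC
    A ↦ AB
    B ↦ C
    C ↦ CC

A->AB, B->C, C->CC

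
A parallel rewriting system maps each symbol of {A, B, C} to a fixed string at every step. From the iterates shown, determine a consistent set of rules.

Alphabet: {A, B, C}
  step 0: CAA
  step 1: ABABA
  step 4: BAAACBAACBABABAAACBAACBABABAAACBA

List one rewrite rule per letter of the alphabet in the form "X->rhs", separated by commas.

  step 0 ⇒ step 1: CAA ⇒ A·BA·BA
    A ↦ BA
    C ↦ A
    B ↦ AC  (constrained at step 1)

A->BA, B->AC, C->A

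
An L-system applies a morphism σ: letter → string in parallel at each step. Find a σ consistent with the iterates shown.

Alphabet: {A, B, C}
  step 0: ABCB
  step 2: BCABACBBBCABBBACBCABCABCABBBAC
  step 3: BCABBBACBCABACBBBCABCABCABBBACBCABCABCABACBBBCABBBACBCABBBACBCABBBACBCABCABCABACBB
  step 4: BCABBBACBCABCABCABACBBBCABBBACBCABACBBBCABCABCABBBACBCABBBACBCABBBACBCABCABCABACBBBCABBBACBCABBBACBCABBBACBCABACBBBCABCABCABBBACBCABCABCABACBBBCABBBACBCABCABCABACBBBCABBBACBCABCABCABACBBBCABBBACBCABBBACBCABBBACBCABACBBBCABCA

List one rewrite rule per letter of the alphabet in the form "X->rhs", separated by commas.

A->BAC, B->BCA, C->BB

  step 3 ⇒ step 4: BCABBBACBCABACBBBCABCABCABBBACBCABCABCABACBBBCABBBACBCABBBACBCABBBACBCABCABCABACBB ⇒ BCA·BB·BAC·BCA·BCA·BCA·BAC·BB·BCA·BB·BAC·BCA·BAC·BB·BCA·BCA·BCA·BB·BAC·BCA·BB·BAC·BCA·BB·BAC·BCA·BCA·BCA·BAC·BB·BCA·BB·BAC·BCA·BB·BAC·BCA·BB·BAC·BCA·BAC·BB·BCA·BCA·BCA·BB·BAC·BCA·BCA·BCA·BAC·BB·BCA·BB·BAC·BCA·BCA·BCA·BAC·BB·BCA·BB·BAC·BCA·BCA·BCA·BAC·BB·BCA·BB·BAC·BCA·BB·BAC·BCA·BB·BAC·BCA·BAC·BB·BCA·BCA
    A ↦ BAC
    B ↦ BCA
    C ↦ BB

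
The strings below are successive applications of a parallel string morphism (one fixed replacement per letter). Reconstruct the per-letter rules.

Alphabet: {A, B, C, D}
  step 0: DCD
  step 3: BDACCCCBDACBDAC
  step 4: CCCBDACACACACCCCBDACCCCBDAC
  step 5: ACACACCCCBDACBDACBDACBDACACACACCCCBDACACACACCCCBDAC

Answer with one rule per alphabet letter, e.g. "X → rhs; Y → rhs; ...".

A->BD, B->CC, C->AC, D->C

  step 4 ⇒ step 5: CCCBDACACACACCCCBDACCCCBDAC ⇒ AC·AC·AC·CC·C·BD·AC·BD·AC·BD·AC·BD·AC·AC·AC·AC·CC·C·BD·AC·AC·AC·AC·CC·C·BD·AC
    A ↦ BD
    B ↦ CC
    C ↦ AC
    D ↦ C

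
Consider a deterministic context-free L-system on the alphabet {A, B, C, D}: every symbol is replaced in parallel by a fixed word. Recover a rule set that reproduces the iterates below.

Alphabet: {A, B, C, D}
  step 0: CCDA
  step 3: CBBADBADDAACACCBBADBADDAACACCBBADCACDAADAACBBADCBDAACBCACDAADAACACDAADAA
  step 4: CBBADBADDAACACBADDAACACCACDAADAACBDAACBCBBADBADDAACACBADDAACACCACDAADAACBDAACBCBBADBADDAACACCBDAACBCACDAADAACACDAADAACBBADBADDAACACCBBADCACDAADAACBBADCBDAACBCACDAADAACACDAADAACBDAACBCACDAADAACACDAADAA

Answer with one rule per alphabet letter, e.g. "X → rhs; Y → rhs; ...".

A->DAA, B->BAD, C->CB, D->CAC

  step 3 ⇒ step 4: CBBADBADDAACACCBBADBADDAACACCBBADCACDAADAACBBADCBDAACBCACDAADAACACDAADAA ⇒ CB·BAD·BAD·DAA·CAC·BAD·DAA·CAC·CAC·DAA·DAA·CB·DAA·CB·CB·BAD·BAD·DAA·CAC·BAD·DAA·CAC·CAC·DAA·DAA·CB·DAA·CB·CB·BAD·BAD·DAA·CAC·CB·DAA·CB·CAC·DAA·DAA·CAC·DAA·DAA·CB·BAD·BAD·DAA·CAC·CB·BAD·CAC·DAA·DAA·CB·BAD·CB·DAA·CB·CAC·DAA·DAA·CAC·DAA·DAA·CB·DAA·CB·CAC·DAA·DAA·CAC·DAA·DAA
    A ↦ DAA
    B ↦ BAD
    C ↦ CB
    D ↦ CAC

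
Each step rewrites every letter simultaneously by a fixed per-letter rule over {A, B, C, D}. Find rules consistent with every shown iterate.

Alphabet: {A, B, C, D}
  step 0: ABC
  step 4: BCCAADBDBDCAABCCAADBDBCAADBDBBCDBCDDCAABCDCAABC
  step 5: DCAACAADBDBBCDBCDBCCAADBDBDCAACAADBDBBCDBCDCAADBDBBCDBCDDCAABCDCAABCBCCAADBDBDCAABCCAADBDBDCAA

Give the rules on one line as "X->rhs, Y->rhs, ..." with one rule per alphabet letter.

  step 4 ⇒ step 5: BCCAADBDBDCAABCCAADBDBCAADBDBBCDBCDDCAABCDCAABC ⇒ D·CAA·CAA·DB·DB·BC·D·BC·D·BC·CAA·DB·DB·D·CAA·CAA·DB·DB·BC·D·BC·D·CAA·DB·DB·BC·D·BC·D·D·CAA·BC·D·CAA·BC·BC·CAA·DB·DB·D·CAA·BC·CAA·DB·DB·D·CAA
    A ↦ DB
    B ↦ D
    C ↦ CAA
    D ↦ BC

A->DB, B->D, C->CAA, D->BC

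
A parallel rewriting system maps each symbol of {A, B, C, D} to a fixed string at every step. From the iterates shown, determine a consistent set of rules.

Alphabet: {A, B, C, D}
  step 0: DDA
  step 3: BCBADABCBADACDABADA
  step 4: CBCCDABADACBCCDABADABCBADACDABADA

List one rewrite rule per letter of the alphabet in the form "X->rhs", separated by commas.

  step 3 ⇒ step 4: BCBADABCBADACDABADA ⇒ C·BC·C·DA·BA·DA·C·BC·C·DA·BA·DA·BC·BA·DA·C·DA·BA·DA
    A ↦ DA
    B ↦ C
    C ↦ BC
    D ↦ BA

A->DA, B->C, C->BC, D->BA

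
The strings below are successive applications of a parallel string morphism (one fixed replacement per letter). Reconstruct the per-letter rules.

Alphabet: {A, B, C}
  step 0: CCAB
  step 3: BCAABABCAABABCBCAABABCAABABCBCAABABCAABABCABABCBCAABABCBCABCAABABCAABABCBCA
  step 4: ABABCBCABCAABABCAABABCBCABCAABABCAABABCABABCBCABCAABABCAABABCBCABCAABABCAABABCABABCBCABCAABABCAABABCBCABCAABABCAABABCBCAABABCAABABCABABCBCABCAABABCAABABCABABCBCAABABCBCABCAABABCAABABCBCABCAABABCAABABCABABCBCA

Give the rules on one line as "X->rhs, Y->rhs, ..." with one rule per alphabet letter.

  step 3 ⇒ step 4: BCAABABCAABABCBCAABABCAABABCBCAABABCAABABCABABCBCAABABCBCABCAABABCAABABCBCA ⇒ ABA·BC·BCA·BCA·ABA·BCA·ABA·BC·BCA·BCA·ABA·BCA·ABA·BC·ABA·BC·BCA·BCA·ABA·BCA·ABA·BC·BCA·BCA·ABA·BCA·ABA·BC·ABA·BC·BCA·BCA·ABA·BCA·ABA·BC·BCA·BCA·ABA·BCA·ABA·BC·BCA·ABA·BCA·ABA·BC·ABA·BC·BCA·BCA·ABA·BCA·ABA·BC·ABA·BC·BCA·ABA·BC·BCA·BCA·ABA·BCA·ABA·BC·BCA·BCA·ABA·BCA·ABA·BC·ABA·BC·BCA
    A ↦ BCA
    B ↦ ABA
    C ↦ BC

A->BCA, B->ABA, C->BC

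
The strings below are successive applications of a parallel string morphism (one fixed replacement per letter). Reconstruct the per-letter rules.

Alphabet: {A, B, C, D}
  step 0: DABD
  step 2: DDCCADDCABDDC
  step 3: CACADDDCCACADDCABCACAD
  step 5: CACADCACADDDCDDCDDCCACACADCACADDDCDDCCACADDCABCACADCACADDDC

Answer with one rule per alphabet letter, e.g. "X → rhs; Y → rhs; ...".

A->DC, B->AB, C->D, D->CA

  step 2 ⇒ step 3: DDCCADDCABDDC ⇒ CA·CA·D·D·DC·CA·CA·D·DC·AB·CA·CA·D
    A ↦ DC
    B ↦ AB
    C ↦ D
    D ↦ CA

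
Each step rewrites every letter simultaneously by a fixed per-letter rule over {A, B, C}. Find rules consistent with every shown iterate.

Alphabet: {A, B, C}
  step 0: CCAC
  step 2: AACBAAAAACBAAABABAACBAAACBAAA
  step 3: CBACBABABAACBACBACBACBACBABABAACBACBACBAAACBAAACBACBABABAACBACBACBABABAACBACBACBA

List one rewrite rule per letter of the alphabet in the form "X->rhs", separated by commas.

A->CBA, B->AA, C->BAB

  step 2 ⇒ step 3: AACBAAAAACBAAABABAACBAAACBAAA ⇒ CBA·CBA·BAB·AA·CBA·CBA·CBA·CBA·CBA·BAB·AA·CBA·CBA·CBA·AA·CBA·AA·CBA·CBA·BAB·AA·CBA·CBA·CBA·BAB·AA·CBA·CBA·CBA
    A ↦ CBA
    B ↦ AA
    C ↦ BAB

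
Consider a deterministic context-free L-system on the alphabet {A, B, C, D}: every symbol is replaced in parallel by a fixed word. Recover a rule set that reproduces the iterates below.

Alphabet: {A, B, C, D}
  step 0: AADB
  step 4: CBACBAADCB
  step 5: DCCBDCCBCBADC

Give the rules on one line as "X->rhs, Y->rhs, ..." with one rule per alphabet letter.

  step 4 ⇒ step 5: CBACBAADCB ⇒ D·C·CB·D·C·CB·CB·A·D·C
    A ↦ CB
    B ↦ C
    C ↦ D
    D ↦ A

A->CB, B->C, C->D, D->A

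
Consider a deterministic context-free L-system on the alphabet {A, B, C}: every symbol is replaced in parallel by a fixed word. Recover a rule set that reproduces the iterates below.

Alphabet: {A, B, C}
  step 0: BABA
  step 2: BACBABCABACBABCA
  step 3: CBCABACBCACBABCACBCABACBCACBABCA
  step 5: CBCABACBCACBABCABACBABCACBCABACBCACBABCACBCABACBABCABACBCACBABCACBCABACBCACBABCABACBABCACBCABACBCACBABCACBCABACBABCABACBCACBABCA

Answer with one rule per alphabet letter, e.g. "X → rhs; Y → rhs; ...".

  step 2 ⇒ step 3: BACBABCABACBABCA ⇒ C·BCA·BA·C·BCA·C·BA·BCA·C·BCA·BA·C·BCA·C·BA·BCA
    A ↦ BCA
    B ↦ C
    C ↦ BA

A->BCA, B->C, C->BA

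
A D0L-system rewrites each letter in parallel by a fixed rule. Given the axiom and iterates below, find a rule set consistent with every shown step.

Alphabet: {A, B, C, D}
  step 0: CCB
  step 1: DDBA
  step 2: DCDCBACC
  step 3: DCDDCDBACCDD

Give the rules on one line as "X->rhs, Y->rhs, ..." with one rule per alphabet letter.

  step 2 ⇒ step 3: DCDCBACC ⇒ DC·D·DC·D·BA·CC·D·D
    A ↦ CC
    B ↦ BA
    C ↦ D
    D ↦ DC

A->CC, B->BA, C->D, D->DC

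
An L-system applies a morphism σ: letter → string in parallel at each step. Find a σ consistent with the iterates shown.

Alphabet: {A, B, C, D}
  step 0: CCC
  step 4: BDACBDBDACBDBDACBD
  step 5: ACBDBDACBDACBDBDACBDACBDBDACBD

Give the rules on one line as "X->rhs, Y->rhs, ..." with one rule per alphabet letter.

A->B, B->AC, C->D, D->BD

  step 4 ⇒ step 5: BDACBDBDACBDBDACBD ⇒ AC·BD·B·D·AC·BD·AC·BD·B·D·AC·BD·AC·BD·B·D·AC·BD
    A ↦ B
    B ↦ AC
    C ↦ D
    D ↦ BD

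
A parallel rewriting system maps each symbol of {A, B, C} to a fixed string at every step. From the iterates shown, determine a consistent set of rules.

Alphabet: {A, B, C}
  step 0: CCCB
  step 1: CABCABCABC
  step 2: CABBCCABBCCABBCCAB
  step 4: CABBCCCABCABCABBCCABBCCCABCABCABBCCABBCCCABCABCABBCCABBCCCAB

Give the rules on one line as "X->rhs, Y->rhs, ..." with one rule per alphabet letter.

  step 1 ⇒ step 2: CABCABCABC ⇒ CAB·B·C·CAB·B·C·CAB·B·C·CAB
    A ↦ B
    B ↦ C
    C ↦ CAB

A->B, B->C, C->CAB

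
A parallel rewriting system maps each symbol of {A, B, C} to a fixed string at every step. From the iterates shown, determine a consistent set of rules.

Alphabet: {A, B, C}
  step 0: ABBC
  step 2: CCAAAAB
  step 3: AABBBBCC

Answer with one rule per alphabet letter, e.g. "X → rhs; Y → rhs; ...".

A->B, B->CC, C->A

  step 2 ⇒ step 3: CCAAAAB ⇒ A·A·B·B·B·B·CC
    A ↦ B
    B ↦ CC
    C ↦ A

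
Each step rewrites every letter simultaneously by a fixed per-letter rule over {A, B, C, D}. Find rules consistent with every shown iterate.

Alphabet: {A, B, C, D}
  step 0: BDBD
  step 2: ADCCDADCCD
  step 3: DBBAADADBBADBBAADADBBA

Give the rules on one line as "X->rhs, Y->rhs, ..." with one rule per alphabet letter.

A->D, B->C, C->AD, D->BBA

  step 2 ⇒ step 3: ADCCDADCCD ⇒ D·BBA·AD·AD·BBA·D·BBA·AD·AD·BBA
    A ↦ D
    C ↦ AD
    D ↦ BBA
    B ↦ C  (constrained at step 0)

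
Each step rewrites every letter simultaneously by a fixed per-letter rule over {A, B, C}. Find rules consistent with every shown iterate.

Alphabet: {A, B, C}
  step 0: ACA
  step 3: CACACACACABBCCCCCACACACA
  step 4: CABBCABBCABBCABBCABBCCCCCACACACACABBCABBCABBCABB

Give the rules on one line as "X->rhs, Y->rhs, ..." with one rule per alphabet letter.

A->BB, B->CC, C->CA

  step 3 ⇒ step 4: CACACACACABBCCCCCACACACA ⇒ CA·BB·CA·BB·CA·BB·CA·BB·CA·BB·CC·CC·CA·CA·CA·CA·CA·BB·CA·BB·CA·BB·CA·BB
    A ↦ BB
    B ↦ CC
    C ↦ CA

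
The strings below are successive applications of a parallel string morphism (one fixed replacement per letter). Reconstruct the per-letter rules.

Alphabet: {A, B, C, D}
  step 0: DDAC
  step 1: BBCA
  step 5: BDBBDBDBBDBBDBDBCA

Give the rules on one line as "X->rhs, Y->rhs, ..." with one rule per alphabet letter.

A->C, B->BD, C->A, D->B

  step 0 ⇒ step 1: DDAC ⇒ B·B·C·A
    A ↦ C
    C ↦ A
    D ↦ B
    B ↦ BD  (constrained at step 1)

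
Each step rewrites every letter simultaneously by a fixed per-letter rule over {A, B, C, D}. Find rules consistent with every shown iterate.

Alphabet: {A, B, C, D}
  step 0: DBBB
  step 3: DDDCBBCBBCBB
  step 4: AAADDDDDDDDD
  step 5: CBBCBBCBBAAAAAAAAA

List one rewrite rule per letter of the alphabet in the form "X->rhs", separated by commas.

A->CBB, B->D, C->D, D->A

  step 4 ⇒ step 5: AAADDDDDDDDD ⇒ CBB·CBB·CBB·A·A·A·A·A·A·A·A·A
    A ↦ CBB
    D ↦ A
  step 3 ⇒ step 4: DDDCBBCBBCBB ⇒ A·A·A·D·D·D·D·D·D·D·D·D
    B ↦ D
  step 3 ⇒ step 4: DDDCBBCBBCBB ⇒ A·A·A·D·D·D·D·D·D·D·D·D
    C ↦ D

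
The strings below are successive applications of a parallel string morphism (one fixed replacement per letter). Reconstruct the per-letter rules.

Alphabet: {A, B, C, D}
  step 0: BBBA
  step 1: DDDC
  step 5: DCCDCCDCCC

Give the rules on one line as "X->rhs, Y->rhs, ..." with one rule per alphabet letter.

  step 0 ⇒ step 1: BBBA ⇒ D·D·D·C
    A ↦ C
    B ↦ D
    C ↦ A  (constrained at step 1)
    D ↦ BA  (constrained at step 1)

A->C, B->D, C->A, D->BA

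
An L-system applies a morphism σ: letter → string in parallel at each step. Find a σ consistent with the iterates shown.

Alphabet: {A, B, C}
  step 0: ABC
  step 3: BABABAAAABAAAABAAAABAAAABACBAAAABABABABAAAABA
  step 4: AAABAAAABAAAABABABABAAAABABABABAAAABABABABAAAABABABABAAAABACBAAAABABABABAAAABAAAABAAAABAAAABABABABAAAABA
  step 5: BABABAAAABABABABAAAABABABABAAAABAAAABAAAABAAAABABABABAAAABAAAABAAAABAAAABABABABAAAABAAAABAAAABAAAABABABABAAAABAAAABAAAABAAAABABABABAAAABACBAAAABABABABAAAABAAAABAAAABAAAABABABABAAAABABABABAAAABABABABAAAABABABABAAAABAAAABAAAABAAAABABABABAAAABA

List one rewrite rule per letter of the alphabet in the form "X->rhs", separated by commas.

A->BA, B->AAA, C->CBA

  step 4 ⇒ step 5: AAABAAAABAAAABABABABAAAABABABABAAAABABABABAAAABABABABAAAABACBAAAABABABABAAAABAAAABAAAABAAAABABABABAAAABA ⇒ BA·BA·BA·AAA·BA·BA·BA·BA·AAA·BA·BA·BA·BA·AAA·BA·AAA·BA·AAA·BA·AAA·BA·BA·BA·BA·AAA·BA·AAA·BA·AAA·BA·AAA·BA·BA·BA·BA·AAA·BA·AAA·BA·AAA·BA·AAA·BA·BA·BA·BA·AAA·BA·AAA·BA·AAA·BA·AAA·BA·BA·BA·BA·AAA·BA·CBA·AAA·BA·BA·BA·BA·AAA·BA·AAA·BA·AAA·BA·AAA·BA·BA·BA·BA·AAA·BA·BA·BA·BA·AAA·BA·BA·BA·BA·AAA·BA·BA·BA·BA·AAA·BA·AAA·BA·AAA·BA·AAA·BA·BA·BA·BA·AAA·BA
    A ↦ BA
    B ↦ AAA
    C ↦ CBA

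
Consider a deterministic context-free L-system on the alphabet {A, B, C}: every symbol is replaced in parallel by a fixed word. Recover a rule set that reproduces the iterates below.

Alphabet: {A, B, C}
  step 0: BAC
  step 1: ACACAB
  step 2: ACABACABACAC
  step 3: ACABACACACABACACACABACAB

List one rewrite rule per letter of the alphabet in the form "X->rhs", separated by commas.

  step 2 ⇒ step 3: ACABACABACAC ⇒ AC·AB·AC·AC·AC·AB·AC·AC·AC·AB·AC·AB
    A ↦ AC
    B ↦ AC
    C ↦ AB

A->AC, B->AC, C->AB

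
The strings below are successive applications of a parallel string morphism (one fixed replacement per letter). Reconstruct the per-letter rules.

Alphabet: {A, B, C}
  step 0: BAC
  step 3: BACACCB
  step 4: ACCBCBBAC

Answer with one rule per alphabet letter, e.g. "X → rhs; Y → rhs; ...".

  step 3 ⇒ step 4: BACACCB ⇒ AC·C·B·C·B·B·AC
    A ↦ C
    B ↦ AC
    C ↦ B

A->C, B->AC, C->B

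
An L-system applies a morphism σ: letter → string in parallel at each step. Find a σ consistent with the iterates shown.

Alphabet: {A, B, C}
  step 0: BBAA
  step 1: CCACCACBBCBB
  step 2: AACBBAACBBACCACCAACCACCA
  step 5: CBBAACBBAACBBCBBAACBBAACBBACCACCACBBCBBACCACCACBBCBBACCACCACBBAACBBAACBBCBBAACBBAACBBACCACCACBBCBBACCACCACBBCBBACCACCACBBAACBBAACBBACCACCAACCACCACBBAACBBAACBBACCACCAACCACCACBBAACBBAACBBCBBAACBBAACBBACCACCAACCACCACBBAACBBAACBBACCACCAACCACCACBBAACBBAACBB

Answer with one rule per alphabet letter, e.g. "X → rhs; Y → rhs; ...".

  step 1 ⇒ step 2: CCACCACBBCBB ⇒ A·A·CBB·A·A·CBB·A·CCA·CCA·A·CCA·CCA
    A ↦ CBB
    B ↦ CCA
    C ↦ A

A->CBB, B->CCA, C->A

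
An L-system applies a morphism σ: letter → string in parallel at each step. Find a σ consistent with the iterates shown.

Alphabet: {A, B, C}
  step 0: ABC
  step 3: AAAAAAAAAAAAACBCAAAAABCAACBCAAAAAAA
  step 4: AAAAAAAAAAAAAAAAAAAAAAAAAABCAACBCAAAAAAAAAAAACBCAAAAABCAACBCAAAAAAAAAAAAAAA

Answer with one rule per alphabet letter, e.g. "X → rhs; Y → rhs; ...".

  step 3 ⇒ step 4: AAAAAAAAAAAAACBCAAAAABCAACBCAAAAAAA ⇒ AA·AA·AA·AA·AA·AA·AA·AA·AA·AA·AA·AA·AA·BCA·AC·BCA·AA·AA·AA·AA·AA·AC·BCA·AA·AA·BCA·AC·BCA·AA·AA·AA·AA·AA·AA·AA
    A ↦ AA
    B ↦ AC
    C ↦ BCA

A->AA, B->AC, C->BCA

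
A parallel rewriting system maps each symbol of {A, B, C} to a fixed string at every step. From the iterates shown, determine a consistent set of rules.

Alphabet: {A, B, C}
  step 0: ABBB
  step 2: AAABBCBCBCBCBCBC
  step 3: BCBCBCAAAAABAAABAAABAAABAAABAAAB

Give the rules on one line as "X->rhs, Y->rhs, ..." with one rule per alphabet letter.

  step 2 ⇒ step 3: AAABBCBCBCBCBCBC ⇒ BC·BC·BC·AA·AA·AB·AA·AB·AA·AB·AA·AB·AA·AB·AA·AB
    A ↦ BC
    B ↦ AA
    C ↦ AB

A->BC, B->AA, C->AB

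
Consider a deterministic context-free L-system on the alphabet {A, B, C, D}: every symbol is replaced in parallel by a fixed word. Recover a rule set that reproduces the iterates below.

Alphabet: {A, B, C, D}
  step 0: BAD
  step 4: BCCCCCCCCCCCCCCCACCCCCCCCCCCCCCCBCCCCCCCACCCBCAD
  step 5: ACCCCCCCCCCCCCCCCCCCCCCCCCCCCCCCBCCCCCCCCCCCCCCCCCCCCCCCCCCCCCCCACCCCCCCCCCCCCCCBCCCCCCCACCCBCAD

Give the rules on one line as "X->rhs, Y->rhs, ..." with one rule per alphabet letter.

A->BC, B->AC, C->CC, D->AD

  step 4 ⇒ step 5: BCCCCCCCCCCCCCCCACCCCCCCCCCCCCCCBCCCCCCCACCCBCAD ⇒ AC·CC·CC·CC·CC·CC·CC·CC·CC·CC·CC·CC·CC·CC·CC·CC·BC·CC·CC·CC·CC·CC·CC·CC·CC·CC·CC·CC·CC·CC·CC·CC·AC·CC·CC·CC·CC·CC·CC·CC·BC·CC·CC·CC·AC·CC·BC·AD
    A ↦ BC
    B ↦ AC
    C ↦ CC
    D ↦ AD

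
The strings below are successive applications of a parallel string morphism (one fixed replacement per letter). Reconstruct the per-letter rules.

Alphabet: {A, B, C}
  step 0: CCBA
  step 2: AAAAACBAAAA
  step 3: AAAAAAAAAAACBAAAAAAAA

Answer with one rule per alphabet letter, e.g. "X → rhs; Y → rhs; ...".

  step 2 ⇒ step 3: AAAAACBAAAA ⇒ AA·AA·AA·AA·AA·A·CB·AA·AA·AA·AA
    A ↦ AA
    B ↦ CB
    C ↦ A

A->AA, B->CB, C->A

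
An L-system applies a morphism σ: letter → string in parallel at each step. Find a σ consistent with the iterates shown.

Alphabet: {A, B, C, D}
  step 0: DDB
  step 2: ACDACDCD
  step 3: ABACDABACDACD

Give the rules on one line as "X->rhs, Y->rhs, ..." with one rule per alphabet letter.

A->AB, B->D, C->A, D->CD

  step 2 ⇒ step 3: ACDACDCD ⇒ AB·A·CD·AB·A·CD·A·CD
    A ↦ AB
    C ↦ A
    D ↦ CD
    B ↦ D  (constrained at step 0)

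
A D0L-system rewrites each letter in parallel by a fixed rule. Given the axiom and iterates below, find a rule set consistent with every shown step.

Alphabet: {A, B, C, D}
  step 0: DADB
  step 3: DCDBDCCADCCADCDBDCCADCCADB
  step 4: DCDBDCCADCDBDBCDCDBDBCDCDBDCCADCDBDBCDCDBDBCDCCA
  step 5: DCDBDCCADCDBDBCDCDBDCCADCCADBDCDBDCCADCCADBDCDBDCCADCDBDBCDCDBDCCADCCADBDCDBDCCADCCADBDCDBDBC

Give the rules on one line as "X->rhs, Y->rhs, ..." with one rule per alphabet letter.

  step 4 ⇒ step 5: DCDBDCCADCDBDBCDCDBDBCDCDBDCCADCDBDBCDCDBDBCDCCA ⇒ DC·DB·DC·CA·DC·DB·DB·C·DC·DB·DC·CA·DC·CA·DB·DC·DB·DC·CA·DC·CA·DB·DC·DB·DC·CA·DC·DB·DB·C·DC·DB·DC·CA·DC·CA·DB·DC·DB·DC·CA·DC·CA·DB·DC·DB·DB·C
    A ↦ C
    B ↦ CA
    C ↦ DB
    D ↦ DC

A->C, B->CA, C->DB, D->DC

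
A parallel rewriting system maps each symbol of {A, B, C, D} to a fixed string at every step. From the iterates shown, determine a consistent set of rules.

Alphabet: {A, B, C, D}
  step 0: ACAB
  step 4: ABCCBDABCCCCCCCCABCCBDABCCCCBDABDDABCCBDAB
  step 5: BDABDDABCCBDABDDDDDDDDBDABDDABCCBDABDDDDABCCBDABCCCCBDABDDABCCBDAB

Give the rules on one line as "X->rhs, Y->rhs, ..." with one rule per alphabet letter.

A->BD, B->AB, C->D, D->CC

  step 4 ⇒ step 5: ABCCBDABCCCCCCCCABCCBDABCCCCBDABDDABCCBDAB ⇒ BD·AB·D·D·AB·CC·BD·AB·D·D·D·D·D·D·D·D·BD·AB·D·D·AB·CC·BD·AB·D·D·D·D·AB·CC·BD·AB·CC·CC·BD·AB·D·D·AB·CC·BD·AB
    A ↦ BD
    B ↦ AB
    C ↦ D
    D ↦ CC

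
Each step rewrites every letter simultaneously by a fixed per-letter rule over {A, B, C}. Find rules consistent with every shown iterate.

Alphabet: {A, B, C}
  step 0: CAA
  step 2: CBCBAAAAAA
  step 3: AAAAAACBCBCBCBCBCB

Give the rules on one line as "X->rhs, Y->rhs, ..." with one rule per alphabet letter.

  step 2 ⇒ step 3: CBCBAAAAAA ⇒ AA·A·AA·A·CB·CB·CB·CB·CB·CB
    A ↦ CB
    B ↦ A
    C ↦ AA

A->CB, B->A, C->AA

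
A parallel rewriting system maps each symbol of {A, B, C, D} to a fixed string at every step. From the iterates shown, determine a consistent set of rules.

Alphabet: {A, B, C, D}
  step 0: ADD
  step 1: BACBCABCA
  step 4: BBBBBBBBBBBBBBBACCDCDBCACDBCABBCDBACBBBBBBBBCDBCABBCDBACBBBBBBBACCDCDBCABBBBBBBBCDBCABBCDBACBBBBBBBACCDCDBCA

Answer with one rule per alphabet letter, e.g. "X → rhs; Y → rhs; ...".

  step 0 ⇒ step 1: ADD ⇒ BAC·BCA·BCA
    A ↦ BAC
    D ↦ BCA
    B ↦ BB  (constrained at step 1)
    C ↦ CD  (constrained at step 1)

A->BAC, B->BB, C->CD, D->BCA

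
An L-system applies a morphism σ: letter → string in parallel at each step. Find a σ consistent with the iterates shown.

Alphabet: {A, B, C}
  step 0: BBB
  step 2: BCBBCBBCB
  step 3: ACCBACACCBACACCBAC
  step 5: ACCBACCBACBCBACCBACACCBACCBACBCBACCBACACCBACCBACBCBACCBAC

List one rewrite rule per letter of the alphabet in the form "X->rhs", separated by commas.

A->B, B->AC, C->CB

  step 2 ⇒ step 3: BCBBCBBCB ⇒ AC·CB·AC·AC·CB·AC·AC·CB·AC
    B ↦ AC
    C ↦ CB
    A ↦ B  (constrained at step 3)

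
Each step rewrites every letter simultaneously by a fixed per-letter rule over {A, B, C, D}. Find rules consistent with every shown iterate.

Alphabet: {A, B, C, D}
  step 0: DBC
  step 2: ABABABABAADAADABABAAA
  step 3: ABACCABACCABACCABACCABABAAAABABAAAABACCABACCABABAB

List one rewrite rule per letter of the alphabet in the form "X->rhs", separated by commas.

A->AB, B->ACC, C->AAD, D->AAA

  step 2 ⇒ step 3: ABABABABAADAADABABAAA ⇒ AB·ACC·AB·ACC·AB·ACC·AB·ACC·AB·AB·AAA·AB·AB·AAA·AB·ACC·AB·ACC·AB·AB·AB
    A ↦ AB
    B ↦ ACC
    D ↦ AAA
    C ↦ AAD  (constrained at step 0)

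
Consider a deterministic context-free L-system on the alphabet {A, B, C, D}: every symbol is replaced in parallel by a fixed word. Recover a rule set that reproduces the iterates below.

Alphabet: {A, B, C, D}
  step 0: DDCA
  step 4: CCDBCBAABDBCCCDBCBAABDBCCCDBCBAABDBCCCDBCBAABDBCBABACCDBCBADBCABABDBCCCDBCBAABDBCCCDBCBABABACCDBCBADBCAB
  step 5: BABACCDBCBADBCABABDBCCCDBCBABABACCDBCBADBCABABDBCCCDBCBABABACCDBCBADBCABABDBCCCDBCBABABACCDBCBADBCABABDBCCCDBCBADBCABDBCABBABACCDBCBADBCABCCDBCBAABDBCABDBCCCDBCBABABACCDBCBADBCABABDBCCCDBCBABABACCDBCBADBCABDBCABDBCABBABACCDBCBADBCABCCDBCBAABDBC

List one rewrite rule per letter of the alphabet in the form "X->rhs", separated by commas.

  step 4 ⇒ step 5: CCDBCBAABDBCCCDBCBAABDBCCCDBCBAABDBCCCDBCBAABDBCBABACCDBCBADBCABABDBCCCDBCBAABDBCCCDBCBABABACCDBCBADBCAB ⇒ BA·BA·CC·DBC·BA·DBC·AB·AB·DBC·CC·DBC·BA·BA·BA·CC·DBC·BA·DBC·AB·AB·DBC·CC·DBC·BA·BA·BA·CC·DBC·BA·DBC·AB·AB·DBC·CC·DBC·BA·BA·BA·CC·DBC·BA·DBC·AB·AB·DBC·CC·DBC·BA·DBC·AB·DBC·AB·BA·BA·CC·DBC·BA·DBC·AB·CC·DBC·BA·AB·DBC·AB·DBC·CC·DBC·BA·BA·BA·CC·DBC·BA·DBC·AB·AB·DBC·CC·DBC·BA·BA·BA·CC·DBC·BA·DBC·AB·DBC·AB·DBC·AB·BA·BA·CC·DBC·BA·DBC·AB·CC·DBC·BA·AB·DBC
    A ↦ AB
    B ↦ DBC
    C ↦ BA
    D ↦ CC

A->AB, B->DBC, C->BA, D->CC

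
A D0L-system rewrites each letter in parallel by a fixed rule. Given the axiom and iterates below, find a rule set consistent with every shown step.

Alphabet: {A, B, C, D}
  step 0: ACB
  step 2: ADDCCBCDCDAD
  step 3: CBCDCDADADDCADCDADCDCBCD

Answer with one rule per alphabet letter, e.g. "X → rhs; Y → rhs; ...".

A->CB, B->DC, C->AD, D->CD

  step 2 ⇒ step 3: ADDCCBCDCDAD ⇒ CB·CD·CD·AD·AD·DC·AD·CD·AD·CD·CB·CD
    A ↦ CB
    B ↦ DC
    C ↦ AD
    D ↦ CD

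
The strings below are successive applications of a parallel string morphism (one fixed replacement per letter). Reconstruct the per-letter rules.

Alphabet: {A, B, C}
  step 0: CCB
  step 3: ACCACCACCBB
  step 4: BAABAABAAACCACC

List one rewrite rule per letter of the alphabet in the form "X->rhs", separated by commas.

A->B, B->ACC, C->A

  step 3 ⇒ step 4: ACCACCACCBB ⇒ B·A·A·B·A·A·B·A·A·ACC·ACC
    A ↦ B
    B ↦ ACC
    C ↦ A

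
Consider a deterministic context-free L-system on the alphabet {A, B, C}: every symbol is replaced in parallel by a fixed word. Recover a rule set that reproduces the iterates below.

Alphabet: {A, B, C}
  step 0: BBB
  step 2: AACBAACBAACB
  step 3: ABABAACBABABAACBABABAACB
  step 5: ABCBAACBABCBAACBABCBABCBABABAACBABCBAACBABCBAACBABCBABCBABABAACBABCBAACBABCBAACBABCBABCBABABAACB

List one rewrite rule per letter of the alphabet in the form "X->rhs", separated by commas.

A->AB, B->CB, C->AA

  step 2 ⇒ step 3: AACBAACBAACB ⇒ AB·AB·AA·CB·AB·AB·AA·CB·AB·AB·AA·CB
    A ↦ AB
    B ↦ CB
    C ↦ AA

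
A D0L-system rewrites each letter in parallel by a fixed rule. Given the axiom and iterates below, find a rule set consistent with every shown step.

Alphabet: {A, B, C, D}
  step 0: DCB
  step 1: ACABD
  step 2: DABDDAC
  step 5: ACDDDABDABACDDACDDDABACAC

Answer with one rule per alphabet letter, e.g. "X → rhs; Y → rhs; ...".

  step 1 ⇒ step 2: ACABD ⇒ D·AB·D·D·AC
    A ↦ D
    B ↦ D
    C ↦ AB
    D ↦ AC

A->D, B->D, C->AB, D->AC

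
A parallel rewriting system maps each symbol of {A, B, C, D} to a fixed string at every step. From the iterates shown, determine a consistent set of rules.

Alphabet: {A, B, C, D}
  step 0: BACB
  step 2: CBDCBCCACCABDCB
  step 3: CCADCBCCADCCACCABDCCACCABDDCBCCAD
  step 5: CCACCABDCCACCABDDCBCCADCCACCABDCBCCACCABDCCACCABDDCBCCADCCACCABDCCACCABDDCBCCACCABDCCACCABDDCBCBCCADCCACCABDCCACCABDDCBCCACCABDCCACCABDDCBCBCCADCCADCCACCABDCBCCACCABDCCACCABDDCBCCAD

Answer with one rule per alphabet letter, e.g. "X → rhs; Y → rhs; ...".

A->BD, B->D, C->CCA, D->CB

  step 2 ⇒ step 3: CBDCBCCACCABDCB ⇒ CCA·D·CB·CCA·D·CCA·CCA·BD·CCA·CCA·BD·D·CB·CCA·D
    A ↦ BD
    B ↦ D
    C ↦ CCA
    D ↦ CB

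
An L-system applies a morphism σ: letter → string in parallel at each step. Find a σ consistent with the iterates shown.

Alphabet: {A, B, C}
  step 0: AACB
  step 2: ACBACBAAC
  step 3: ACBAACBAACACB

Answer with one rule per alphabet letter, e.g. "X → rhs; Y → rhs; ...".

A->AC, B->A, C->B

  step 2 ⇒ step 3: ACBACBAAC ⇒ AC·B·A·AC·B·A·AC·AC·B
    A ↦ AC
    B ↦ A
    C ↦ B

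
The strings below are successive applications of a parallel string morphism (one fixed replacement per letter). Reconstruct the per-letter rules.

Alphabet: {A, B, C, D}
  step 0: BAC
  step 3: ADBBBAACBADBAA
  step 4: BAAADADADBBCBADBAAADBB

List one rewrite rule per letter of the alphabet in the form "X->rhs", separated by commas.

  step 3 ⇒ step 4: ADBBBAACBADBAA ⇒ B·AA·AD·AD·AD·B·B·CB·AD·B·AA·AD·B·B
    A ↦ B
    B ↦ AD
    C ↦ CB
    D ↦ AA

A->B, B->AD, C->CB, D->AA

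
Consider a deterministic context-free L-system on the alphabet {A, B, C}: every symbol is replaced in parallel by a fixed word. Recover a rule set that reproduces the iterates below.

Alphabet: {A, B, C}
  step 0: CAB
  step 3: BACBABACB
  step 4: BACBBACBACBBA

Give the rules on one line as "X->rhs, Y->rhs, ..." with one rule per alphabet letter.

  step 3 ⇒ step 4: BACBABACB ⇒ BA·C·B·BA·C·BA·C·B·BA
    A ↦ C
    B ↦ BA
    C ↦ B

A->C, B->BA, C->B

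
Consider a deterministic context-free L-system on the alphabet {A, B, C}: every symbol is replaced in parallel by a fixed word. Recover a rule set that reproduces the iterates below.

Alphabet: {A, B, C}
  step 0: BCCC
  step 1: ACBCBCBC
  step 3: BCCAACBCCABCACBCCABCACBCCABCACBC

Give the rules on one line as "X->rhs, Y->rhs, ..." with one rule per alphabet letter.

  step 0 ⇒ step 1: BCCC ⇒ AC·BC·BC·BC
    B ↦ AC
    C ↦ BC
    A ↦ CA  (constrained at step 1)

A->CA, B->AC, C->BC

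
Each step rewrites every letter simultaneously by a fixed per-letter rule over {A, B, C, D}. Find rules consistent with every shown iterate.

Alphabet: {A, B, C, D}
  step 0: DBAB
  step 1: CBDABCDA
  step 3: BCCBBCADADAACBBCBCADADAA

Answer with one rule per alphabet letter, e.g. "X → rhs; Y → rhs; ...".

A->BC, B->DA, C->A, D->CB

  step 0 ⇒ step 1: DBAB ⇒ CB·DA·BC·DA
    A ↦ BC
    B ↦ DA
    D ↦ CB
    C ↦ A  (constrained at step 1)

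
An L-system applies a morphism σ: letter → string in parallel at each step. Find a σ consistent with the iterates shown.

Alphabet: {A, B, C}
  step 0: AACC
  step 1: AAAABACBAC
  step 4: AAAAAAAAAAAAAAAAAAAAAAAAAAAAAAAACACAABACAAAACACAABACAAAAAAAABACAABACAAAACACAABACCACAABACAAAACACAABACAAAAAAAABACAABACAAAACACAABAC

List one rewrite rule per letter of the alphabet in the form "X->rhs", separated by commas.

A->AA, B->CAC, C->BAC

  step 0 ⇒ step 1: AACC ⇒ AA·AA·BAC·BAC
    A ↦ AA
    C ↦ BAC
    B ↦ CAC  (constrained at step 1)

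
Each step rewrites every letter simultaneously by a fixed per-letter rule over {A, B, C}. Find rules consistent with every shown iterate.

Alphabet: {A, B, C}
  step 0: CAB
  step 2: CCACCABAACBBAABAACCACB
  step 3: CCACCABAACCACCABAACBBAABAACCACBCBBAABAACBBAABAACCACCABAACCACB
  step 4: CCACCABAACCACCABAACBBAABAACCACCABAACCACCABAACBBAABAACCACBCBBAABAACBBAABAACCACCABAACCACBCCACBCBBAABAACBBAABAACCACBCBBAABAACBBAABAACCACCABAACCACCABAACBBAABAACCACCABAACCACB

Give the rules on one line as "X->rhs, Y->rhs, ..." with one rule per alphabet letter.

A->BAA, B->CB, C->CCA

  step 3 ⇒ step 4: CCACCABAACCACCABAACBBAABAACCACBCBBAABAACBBAABAACCACCABAACCACB ⇒ CCA·CCA·BAA·CCA·CCA·BAA·CB·BAA·BAA·CCA·CCA·BAA·CCA·CCA·BAA·CB·BAA·BAA·CCA·CB·CB·BAA·BAA·CB·BAA·BAA·CCA·CCA·BAA·CCA·CB·CCA·CB·CB·BAA·BAA·CB·BAA·BAA·CCA·CB·CB·BAA·BAA·CB·BAA·BAA·CCA·CCA·BAA·CCA·CCA·BAA·CB·BAA·BAA·CCA·CCA·BAA·CCA·CB
    A ↦ BAA
    B ↦ CB
    C ↦ CCA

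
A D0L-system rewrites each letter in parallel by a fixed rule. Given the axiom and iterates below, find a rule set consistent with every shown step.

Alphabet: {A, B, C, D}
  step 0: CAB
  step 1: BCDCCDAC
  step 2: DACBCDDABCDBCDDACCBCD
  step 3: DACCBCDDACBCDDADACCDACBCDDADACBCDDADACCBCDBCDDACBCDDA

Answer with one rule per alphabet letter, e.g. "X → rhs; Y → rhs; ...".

  step 2 ⇒ step 3: DACBCDDABCDBCDDACCBCD ⇒ DA·CC·BCD·DAC·BCD·DA·DA·CC·DAC·BCD·DA·DAC·BCD·DA·DA·CC·BCD·BCD·DAC·BCD·DA
    A ↦ CC
    B ↦ DAC
    C ↦ BCD
    D ↦ DA

A->CC, B->DAC, C->BCD, D->DA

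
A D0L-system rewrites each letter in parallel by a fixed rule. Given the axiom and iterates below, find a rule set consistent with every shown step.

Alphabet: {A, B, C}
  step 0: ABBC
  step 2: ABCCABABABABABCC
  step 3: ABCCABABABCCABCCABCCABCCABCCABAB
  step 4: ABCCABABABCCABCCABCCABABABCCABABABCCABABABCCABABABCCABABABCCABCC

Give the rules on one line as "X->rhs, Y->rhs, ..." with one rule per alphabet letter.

A->AB, B->CC, C->AB

  step 3 ⇒ step 4: ABCCABABABCCABCCABCCABCCABCCABAB ⇒ AB·CC·AB·AB·AB·CC·AB·CC·AB·CC·AB·AB·AB·CC·AB·AB·AB·CC·AB·AB·AB·CC·AB·AB·AB·CC·AB·AB·AB·CC·AB·CC
    A ↦ AB
    B ↦ CC
    C ↦ AB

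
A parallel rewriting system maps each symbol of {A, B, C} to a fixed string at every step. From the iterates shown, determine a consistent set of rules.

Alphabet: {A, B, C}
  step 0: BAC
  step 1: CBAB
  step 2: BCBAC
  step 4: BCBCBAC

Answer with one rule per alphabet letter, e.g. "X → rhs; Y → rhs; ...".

A->BA, B->C, C->B

  step 1 ⇒ step 2: CBAB ⇒ B·C·BA·C
    A ↦ BA
    B ↦ C
    C ↦ B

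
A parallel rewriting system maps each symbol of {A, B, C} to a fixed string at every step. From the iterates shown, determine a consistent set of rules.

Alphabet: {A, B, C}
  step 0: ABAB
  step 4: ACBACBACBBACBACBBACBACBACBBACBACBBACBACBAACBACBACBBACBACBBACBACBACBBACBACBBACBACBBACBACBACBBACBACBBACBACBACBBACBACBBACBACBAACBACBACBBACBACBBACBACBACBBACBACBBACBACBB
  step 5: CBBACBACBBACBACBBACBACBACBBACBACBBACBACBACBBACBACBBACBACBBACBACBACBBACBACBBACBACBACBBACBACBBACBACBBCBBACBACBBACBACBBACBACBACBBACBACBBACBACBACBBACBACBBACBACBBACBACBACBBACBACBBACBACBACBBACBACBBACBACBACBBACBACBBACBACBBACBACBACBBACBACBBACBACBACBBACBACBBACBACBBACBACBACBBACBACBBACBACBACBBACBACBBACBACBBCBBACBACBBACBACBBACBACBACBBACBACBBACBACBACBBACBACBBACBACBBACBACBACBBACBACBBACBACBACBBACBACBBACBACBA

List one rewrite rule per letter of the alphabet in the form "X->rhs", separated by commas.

  step 4 ⇒ step 5: ACBACBACBBACBACBBACBACBACBBACBACBBACBACBAACBACBACBBACBACBBACBACBACBBACBACBBACBACBBACBACBACBBACBACBBACBACBACBBACBACBBACBACBAACBACBACBBACBACBBACBACBACBBACBACBBACBACBB ⇒ CBB·A·CBA·CBB·A·CBA·CBB·A·CBA·CBA·CBB·A·CBA·CBB·A·CBA·CBA·CBB·A·CBA·CBB·A·CBA·CBB·A·CBA·CBA·CBB·A·CBA·CBB·A·CBA·CBA·CBB·A·CBA·CBB·A·CBA·CBB·CBB·A·CBA·CBB·A·CBA·CBB·A·CBA·CBA·CBB·A·CBA·CBB·A·CBA·CBA·CBB·A·CBA·CBB·A·CBA·CBB·A·CBA·CBA·CBB·A·CBA·CBB·A·CBA·CBA·CBB·A·CBA·CBB·A·CBA·CBA·CBB·A·CBA·CBB·A·CBA·CBB·A·CBA·CBA·CBB·A·CBA·CBB·A·CBA·CBA·CBB·A·CBA·CBB·A·CBA·CBB·A·CBA·CBA·CBB·A·CBA·CBB·A·CBA·CBA·CBB·A·CBA·CBB·A·CBA·CBB·CBB·A·CBA·CBB·A·CBA·CBB·A·CBA·CBA·CBB·A·CBA·CBB·A·CBA·CBA·CBB·A·CBA·CBB·A·CBA·CBB·A·CBA·CBA·CBB·A·CBA·CBB·A·CBA·CBA·CBB·A·CBA·CBB·A·CBA·CBA
    A ↦ CBB
    B ↦ CBA
    C ↦ A

A->CBB, B->CBA, C->A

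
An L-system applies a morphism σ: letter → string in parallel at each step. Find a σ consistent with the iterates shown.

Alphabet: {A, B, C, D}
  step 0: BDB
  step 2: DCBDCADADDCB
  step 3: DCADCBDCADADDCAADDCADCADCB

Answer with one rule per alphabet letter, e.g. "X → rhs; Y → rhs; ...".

  step 2 ⇒ step 3: DCBDCADADDCB ⇒ DCA·D·CB·DCA·D·AD·DCA·AD·DCA·DCA·D·CB
    A ↦ AD
    B ↦ CB
    C ↦ D
    D ↦ DCA

A->AD, B->CB, C->D, D->DCA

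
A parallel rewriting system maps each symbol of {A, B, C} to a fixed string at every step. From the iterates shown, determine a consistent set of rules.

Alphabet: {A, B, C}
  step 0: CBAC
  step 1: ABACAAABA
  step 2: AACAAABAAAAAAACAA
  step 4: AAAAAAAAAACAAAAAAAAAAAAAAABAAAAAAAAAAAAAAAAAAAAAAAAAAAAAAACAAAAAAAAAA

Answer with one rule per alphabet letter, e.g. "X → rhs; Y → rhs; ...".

A->AA, B->C, C->ABA

  step 1 ⇒ step 2: ABACAAABA ⇒ AA·C·AA·ABA·AA·AA·AA·C·AA
    A ↦ AA
    B ↦ C
    C ↦ ABA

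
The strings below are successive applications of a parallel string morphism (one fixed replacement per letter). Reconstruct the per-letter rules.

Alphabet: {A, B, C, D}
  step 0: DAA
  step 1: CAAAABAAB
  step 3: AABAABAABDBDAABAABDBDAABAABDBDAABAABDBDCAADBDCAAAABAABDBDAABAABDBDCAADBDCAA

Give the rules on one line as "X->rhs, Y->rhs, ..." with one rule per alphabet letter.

  step 0 ⇒ step 1: DAA ⇒ CAA·AAB·AAB
    A ↦ AAB
    D ↦ CAA
    B ↦ DBD  (constrained at step 1)
    C ↦ A  (constrained at step 1)

A->AAB, B->DBD, C->A, D->CAA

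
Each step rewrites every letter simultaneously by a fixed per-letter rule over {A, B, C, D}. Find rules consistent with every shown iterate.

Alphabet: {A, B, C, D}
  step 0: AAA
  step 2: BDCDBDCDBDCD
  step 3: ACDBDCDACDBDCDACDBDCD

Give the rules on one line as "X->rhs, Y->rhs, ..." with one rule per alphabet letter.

A->CD, B->A, C->BD, D->CD

  step 2 ⇒ step 3: BDCDBDCDBDCD ⇒ A·CD·BD·CD·A·CD·BD·CD·A·CD·BD·CD
    B ↦ A
    C ↦ BD
    D ↦ CD
    A ↦ CD  (constrained at step 0)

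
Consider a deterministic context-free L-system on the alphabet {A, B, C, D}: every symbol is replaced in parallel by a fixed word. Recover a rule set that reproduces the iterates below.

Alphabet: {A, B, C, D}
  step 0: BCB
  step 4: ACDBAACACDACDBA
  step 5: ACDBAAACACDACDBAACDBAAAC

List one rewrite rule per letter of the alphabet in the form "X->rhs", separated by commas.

  step 4 ⇒ step 5: ACDBAACACDACDBA ⇒ AC·D·BA·A·AC·AC·D·AC·D·BA·AC·D·BA·A·AC
    A ↦ AC
    B ↦ A
    C ↦ D
    D ↦ BA

A->AC, B->A, C->D, D->BA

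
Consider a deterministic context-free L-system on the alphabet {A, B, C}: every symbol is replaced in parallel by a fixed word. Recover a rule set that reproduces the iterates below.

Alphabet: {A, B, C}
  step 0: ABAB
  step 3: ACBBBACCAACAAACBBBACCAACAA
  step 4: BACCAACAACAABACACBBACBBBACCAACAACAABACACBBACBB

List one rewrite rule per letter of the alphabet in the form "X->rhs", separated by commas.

A->B, B->CAA, C->AC

  step 3 ⇒ step 4: ACBBBACCAACAAACBBBACCAACAA ⇒ B·AC·CAA·CAA·CAA·B·AC·AC·B·B·AC·B·B·B·AC·CAA·CAA·CAA·B·AC·AC·B·B·AC·B·B
    A ↦ B
    B ↦ CAA
    C ↦ AC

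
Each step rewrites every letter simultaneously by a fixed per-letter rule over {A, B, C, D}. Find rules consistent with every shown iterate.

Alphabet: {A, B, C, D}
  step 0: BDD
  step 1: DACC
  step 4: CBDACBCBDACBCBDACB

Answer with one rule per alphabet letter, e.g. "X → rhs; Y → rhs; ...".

A->B, B->DA, C->CB, D->C

  step 0 ⇒ step 1: BDD ⇒ DA·C·C
    B ↦ DA
    D ↦ C
    A ↦ B  (constrained at step 1)
    C ↦ CB  (constrained at step 1)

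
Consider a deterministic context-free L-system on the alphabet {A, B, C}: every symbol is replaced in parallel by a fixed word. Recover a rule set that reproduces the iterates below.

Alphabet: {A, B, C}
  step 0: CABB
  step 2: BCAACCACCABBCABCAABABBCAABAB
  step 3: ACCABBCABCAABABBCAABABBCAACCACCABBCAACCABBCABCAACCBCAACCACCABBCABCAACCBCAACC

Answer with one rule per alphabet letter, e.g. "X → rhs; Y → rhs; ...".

A->BCA, B->ACC, C->AB

  step 2 ⇒ step 3: BCAACCACCABBCABCAABABBCAABAB ⇒ ACC·AB·BCA·BCA·AB·AB·BCA·AB·AB·BCA·ACC·ACC·AB·BCA·ACC·AB·BCA·BCA·ACC·BCA·ACC·ACC·AB·BCA·BCA·ACC·BCA·ACC
    A ↦ BCA
    B ↦ ACC
    C ↦ AB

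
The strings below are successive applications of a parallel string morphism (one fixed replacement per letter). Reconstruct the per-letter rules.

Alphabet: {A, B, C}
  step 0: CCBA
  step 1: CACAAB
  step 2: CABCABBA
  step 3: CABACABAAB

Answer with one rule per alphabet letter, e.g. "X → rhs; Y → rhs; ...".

A->B, B->A, C->CA

  step 2 ⇒ step 3: CABCABBA ⇒ CA·B·A·CA·B·A·A·B
    A ↦ B
    B ↦ A
    C ↦ CA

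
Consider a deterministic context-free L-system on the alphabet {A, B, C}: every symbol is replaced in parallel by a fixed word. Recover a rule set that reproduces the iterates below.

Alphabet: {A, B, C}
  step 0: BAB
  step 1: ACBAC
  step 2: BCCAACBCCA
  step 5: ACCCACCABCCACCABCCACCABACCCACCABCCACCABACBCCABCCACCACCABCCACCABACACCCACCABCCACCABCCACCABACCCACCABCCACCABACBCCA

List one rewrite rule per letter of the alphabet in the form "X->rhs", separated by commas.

  step 1 ⇒ step 2: ACBAC ⇒ B·CCA·AC·B·CCA
    A ↦ B
    B ↦ AC
    C ↦ CCA

A->B, B->AC, C->CCA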